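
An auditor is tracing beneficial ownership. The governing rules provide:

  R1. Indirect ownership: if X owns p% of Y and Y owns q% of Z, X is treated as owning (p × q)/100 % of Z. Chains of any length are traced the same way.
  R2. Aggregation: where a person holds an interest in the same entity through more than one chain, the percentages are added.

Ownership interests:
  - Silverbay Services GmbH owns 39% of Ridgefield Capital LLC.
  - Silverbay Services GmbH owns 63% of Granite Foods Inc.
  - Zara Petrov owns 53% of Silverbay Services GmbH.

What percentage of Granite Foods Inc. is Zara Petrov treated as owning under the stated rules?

Chain via Silverbay Services GmbH (R1): 53% × 63% = 33.39% of Granite Foods Inc.

33.39%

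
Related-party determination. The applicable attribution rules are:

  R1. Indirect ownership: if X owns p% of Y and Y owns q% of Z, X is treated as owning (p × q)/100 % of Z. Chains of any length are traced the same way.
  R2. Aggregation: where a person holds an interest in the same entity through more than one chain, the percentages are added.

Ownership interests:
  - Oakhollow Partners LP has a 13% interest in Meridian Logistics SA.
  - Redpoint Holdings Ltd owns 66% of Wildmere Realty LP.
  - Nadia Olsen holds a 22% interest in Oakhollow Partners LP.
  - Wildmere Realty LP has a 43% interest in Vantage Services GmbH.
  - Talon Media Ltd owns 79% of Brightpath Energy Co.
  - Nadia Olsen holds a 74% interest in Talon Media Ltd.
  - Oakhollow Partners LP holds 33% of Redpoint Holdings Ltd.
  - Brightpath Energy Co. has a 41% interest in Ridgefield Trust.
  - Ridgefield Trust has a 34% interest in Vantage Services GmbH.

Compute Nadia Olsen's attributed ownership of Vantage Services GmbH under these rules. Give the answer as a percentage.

10.209712%

Chain via Talon Media Ltd → Brightpath Energy Co. → Ridgefield Trust (R1): 74% × 79% × 41% × 34% = 8.149324% of Vantage Services GmbH.
Chain via Oakhollow Partners LP → Redpoint Holdings Ltd → Wildmere Realty LP (R1): 22% × 33% × 66% × 43% = 2.060388% of Vantage Services GmbH.
Aggregating (R2): 8.149324% + 2.060388% = 10.209712%.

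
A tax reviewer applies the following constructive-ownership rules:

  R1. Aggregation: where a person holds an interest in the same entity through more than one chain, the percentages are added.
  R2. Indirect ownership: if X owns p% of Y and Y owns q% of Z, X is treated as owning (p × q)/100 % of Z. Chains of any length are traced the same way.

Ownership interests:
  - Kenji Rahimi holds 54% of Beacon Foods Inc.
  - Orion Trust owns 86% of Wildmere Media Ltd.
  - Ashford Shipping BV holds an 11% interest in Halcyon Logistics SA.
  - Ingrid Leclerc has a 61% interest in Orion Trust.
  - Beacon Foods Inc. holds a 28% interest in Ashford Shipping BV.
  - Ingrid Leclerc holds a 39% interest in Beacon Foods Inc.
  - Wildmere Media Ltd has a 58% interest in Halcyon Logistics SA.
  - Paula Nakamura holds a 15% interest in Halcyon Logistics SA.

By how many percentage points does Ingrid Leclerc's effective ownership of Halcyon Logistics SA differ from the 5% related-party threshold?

26.628

Chain via Beacon Foods Inc. → Ashford Shipping BV (R2): 39% × 28% × 11% = 1.2012% of Halcyon Logistics SA.
Chain via Orion Trust → Wildmere Media Ltd (R2): 61% × 86% × 58% = 30.4268% of Halcyon Logistics SA.
Aggregating (R1): 1.2012% + 30.4268% = 31.628%.
31.628% exceeds the 5% threshold by 26.628 percentage points.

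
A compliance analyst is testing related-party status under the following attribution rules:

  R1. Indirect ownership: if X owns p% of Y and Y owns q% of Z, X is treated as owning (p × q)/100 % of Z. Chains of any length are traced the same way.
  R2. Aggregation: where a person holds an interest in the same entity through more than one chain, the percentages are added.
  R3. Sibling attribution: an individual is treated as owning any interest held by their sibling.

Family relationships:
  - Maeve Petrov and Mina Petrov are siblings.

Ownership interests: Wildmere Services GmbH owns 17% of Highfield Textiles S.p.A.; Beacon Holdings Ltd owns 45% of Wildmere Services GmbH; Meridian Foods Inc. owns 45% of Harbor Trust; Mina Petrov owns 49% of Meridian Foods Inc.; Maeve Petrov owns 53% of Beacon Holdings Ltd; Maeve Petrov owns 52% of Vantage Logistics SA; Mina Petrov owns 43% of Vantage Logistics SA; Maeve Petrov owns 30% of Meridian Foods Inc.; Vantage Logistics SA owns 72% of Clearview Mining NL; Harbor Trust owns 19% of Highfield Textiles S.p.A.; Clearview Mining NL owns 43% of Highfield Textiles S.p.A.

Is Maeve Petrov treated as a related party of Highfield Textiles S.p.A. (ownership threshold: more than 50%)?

By sibling attribution (R3), Maeve Petrov is treated as also owning Mina Petrov's interest in Vantage Logistics SA, giving 52% + 43% = 95%.
By sibling attribution (R3), Maeve Petrov is treated as also owning Mina Petrov's interest in Meridian Foods Inc, giving 30% + 49% = 79%.
Chain via Beacon Holdings Ltd → Wildmere Services GmbH (R1): 53% × 45% × 17% = 4.0545% of Highfield Textiles S.p.A.
Chain via Vantage Logistics SA → Clearview Mining NL (R1): 95% × 72% × 43% = 29.412% of Highfield Textiles S.p.A.
Chain via Meridian Foods Inc. → Harbor Trust (R1): 79% × 45% × 19% = 6.7545% of Highfield Textiles S.p.A.
Aggregating (R2): 4.0545% + 29.412% + 6.7545% = 40.221%.
40.221% does not exceed the 50% threshold, so Maeve is not a related party to Highfield Textiles S.p.A.

No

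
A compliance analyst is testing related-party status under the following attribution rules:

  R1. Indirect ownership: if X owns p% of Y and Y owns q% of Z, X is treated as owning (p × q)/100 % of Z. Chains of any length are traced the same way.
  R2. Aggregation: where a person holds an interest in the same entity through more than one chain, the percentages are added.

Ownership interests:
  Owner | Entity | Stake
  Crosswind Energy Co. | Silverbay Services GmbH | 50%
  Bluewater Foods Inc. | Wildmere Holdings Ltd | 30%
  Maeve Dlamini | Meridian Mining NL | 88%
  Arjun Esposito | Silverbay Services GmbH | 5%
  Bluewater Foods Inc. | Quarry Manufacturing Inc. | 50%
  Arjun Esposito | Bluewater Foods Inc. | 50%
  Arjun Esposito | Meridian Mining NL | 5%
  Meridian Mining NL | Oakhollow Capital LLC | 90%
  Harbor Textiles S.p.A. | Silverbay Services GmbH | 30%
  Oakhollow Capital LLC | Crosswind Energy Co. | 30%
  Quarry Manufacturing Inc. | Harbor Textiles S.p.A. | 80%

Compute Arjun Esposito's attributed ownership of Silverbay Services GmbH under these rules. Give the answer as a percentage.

Chain via Meridian Mining NL → Oakhollow Capital LLC → Crosswind Energy Co. (R1): 5% × 90% × 30% × 50% = 0.675% of Silverbay Services GmbH.
Chain via Bluewater Foods Inc. → Quarry Manufacturing Inc. → Harbor Textiles S.p.A. (R1): 50% × 50% × 80% × 30% = 6% of Silverbay Services GmbH.
Direct interest in Silverbay Services GmbH: 5%.
Aggregating (R2): 0.675% + 6% + 5% = 11.675%.

11.675%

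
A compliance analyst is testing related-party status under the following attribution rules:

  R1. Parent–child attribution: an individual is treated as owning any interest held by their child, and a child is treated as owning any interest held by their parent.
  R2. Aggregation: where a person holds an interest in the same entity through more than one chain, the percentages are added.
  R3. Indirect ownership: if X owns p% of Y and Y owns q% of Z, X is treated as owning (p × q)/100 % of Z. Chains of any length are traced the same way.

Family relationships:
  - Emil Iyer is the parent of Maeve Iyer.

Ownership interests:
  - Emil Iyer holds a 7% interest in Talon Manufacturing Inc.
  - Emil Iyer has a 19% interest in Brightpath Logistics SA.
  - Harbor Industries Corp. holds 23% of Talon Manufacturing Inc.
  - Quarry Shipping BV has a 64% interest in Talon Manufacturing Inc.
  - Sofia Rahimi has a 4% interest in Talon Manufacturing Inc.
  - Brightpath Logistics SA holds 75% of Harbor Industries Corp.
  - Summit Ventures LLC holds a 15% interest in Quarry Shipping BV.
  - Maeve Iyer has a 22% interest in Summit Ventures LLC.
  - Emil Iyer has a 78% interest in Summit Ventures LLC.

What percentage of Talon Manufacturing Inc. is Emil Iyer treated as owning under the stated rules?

19.8775%

By parent–child attribution (R1), Emil Iyer is treated as also owning Maeve Iyer's interest in Summit Ventures LLC, giving 78% + 22% = 100%.
Chain via Summit Ventures LLC → Quarry Shipping BV (R3): 100% × 15% × 64% = 9.6% of Talon Manufacturing Inc.
Chain via Brightpath Logistics SA → Harbor Industries Corp. (R3): 19% × 75% × 23% = 3.2775% of Talon Manufacturing Inc.
Direct interest in Talon Manufacturing Inc: 7%.
Aggregating (R2): 9.6% + 3.2775% + 7% = 19.8775%.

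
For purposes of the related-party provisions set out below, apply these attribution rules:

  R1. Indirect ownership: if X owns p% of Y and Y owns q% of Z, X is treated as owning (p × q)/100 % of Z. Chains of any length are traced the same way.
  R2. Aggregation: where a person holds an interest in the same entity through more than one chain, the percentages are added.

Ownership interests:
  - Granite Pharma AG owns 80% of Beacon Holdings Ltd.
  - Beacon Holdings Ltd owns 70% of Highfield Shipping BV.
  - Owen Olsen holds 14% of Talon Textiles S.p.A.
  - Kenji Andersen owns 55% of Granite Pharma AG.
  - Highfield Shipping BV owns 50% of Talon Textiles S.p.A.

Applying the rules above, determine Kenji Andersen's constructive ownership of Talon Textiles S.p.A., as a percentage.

15.4%

Chain via Granite Pharma AG → Beacon Holdings Ltd → Highfield Shipping BV (R1): 55% × 80% × 70% × 50% = 15.4% of Talon Textiles S.p.A.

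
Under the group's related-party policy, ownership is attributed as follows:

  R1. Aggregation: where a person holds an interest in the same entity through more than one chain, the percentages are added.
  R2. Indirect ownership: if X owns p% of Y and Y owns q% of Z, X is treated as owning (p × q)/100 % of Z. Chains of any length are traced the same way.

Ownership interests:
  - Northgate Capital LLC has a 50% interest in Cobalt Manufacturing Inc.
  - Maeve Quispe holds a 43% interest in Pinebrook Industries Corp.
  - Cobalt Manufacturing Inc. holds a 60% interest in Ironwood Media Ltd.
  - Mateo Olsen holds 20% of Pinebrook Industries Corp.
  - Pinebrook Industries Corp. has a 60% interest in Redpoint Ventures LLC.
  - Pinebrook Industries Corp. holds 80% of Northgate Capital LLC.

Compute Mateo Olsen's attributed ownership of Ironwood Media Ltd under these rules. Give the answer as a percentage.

Chain via Pinebrook Industries Corp. → Northgate Capital LLC → Cobalt Manufacturing Inc. (R2): 20% × 80% × 50% × 60% = 4.8% of Ironwood Media Ltd.

4.8%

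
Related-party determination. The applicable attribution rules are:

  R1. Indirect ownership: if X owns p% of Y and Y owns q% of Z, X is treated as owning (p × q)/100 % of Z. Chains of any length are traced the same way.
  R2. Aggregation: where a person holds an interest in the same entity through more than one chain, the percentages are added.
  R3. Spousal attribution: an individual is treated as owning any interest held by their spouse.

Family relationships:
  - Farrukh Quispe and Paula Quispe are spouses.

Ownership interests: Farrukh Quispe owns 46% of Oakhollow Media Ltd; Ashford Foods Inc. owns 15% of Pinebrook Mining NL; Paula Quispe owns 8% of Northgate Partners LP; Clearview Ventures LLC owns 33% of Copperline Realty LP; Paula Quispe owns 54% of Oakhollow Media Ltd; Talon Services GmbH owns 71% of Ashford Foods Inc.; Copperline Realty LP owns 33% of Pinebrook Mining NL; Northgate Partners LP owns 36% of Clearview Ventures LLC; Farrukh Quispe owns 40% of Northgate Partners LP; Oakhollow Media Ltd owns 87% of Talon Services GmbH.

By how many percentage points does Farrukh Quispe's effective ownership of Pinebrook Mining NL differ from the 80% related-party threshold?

68.852708

By spousal attribution (R3), Farrukh Quispe is treated as also owning Paula Quispe's interest in Oakhollow Media Ltd, giving 46% + 54% = 100%.
By spousal attribution (R3), Farrukh Quispe is treated as also owning Paula Quispe's interest in Northgate Partners LP, giving 40% + 8% = 48%.
Chain via Oakhollow Media Ltd → Talon Services GmbH → Ashford Foods Inc. (R1): 100% × 87% × 71% × 15% = 9.2655% of Pinebrook Mining NL.
Chain via Northgate Partners LP → Clearview Ventures LLC → Copperline Realty LP (R1): 48% × 36% × 33% × 33% = 1.881792% of Pinebrook Mining NL.
Aggregating (R2): 9.2655% + 1.881792% = 11.147292%.
11.147292% falls short of the 80% threshold by 68.852708 percentage points.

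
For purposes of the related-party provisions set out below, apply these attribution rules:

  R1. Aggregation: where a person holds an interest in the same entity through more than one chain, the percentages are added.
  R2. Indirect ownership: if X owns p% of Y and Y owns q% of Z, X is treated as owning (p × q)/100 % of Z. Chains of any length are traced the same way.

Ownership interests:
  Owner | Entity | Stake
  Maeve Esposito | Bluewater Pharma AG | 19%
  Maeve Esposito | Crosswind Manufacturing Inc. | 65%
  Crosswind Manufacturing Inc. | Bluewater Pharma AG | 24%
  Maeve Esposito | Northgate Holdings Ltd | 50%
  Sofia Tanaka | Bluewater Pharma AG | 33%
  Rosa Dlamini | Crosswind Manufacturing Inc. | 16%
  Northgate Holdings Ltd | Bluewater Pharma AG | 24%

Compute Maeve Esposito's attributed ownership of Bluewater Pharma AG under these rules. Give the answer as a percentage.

Chain via Northgate Holdings Ltd (R2): 50% × 24% = 12% of Bluewater Pharma AG.
Chain via Crosswind Manufacturing Inc. (R2): 65% × 24% = 15.6% of Bluewater Pharma AG.
Direct interest in Bluewater Pharma AG: 19%.
Aggregating (R1): 12% + 15.6% + 19% = 46.6%.

46.6%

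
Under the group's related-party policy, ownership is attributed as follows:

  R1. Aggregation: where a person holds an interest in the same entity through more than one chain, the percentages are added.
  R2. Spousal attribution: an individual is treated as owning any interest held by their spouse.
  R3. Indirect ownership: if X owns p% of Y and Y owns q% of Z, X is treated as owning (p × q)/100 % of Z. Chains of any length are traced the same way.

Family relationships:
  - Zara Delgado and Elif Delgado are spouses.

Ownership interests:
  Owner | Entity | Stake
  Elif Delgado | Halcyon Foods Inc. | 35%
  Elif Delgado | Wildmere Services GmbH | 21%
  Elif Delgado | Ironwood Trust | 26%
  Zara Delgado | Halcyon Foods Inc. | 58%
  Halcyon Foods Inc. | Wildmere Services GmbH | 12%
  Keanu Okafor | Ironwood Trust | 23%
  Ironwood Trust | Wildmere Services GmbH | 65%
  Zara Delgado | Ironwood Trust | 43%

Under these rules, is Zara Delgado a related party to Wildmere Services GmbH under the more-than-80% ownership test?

No

By spousal attribution (R2), Zara Delgado is treated as also owning Elif Delgado's interest in Ironwood Trust, giving 43% + 26% = 69%.
By spousal attribution (R2), Zara Delgado is treated as also owning Elif Delgado's interest in Halcyon Foods Inc, giving 58% + 35% = 93%.
By spousal attribution (R2), Zara Delgado is treated as owning Elif Delgado's 21% interest in Wildmere Services GmbH.
Chain via Ironwood Trust (R3): 69% × 65% = 44.85% of Wildmere Services GmbH.
Chain via Halcyon Foods Inc. (R3): 93% × 12% = 11.16% of Wildmere Services GmbH.
Direct interest in Wildmere Services GmbH: 21%.
Aggregating (R1): 44.85% + 11.16% + 21% = 77.01%.
77.01% does not exceed the 80% threshold, so Zara is not a related party to Wildmere Services GmbH.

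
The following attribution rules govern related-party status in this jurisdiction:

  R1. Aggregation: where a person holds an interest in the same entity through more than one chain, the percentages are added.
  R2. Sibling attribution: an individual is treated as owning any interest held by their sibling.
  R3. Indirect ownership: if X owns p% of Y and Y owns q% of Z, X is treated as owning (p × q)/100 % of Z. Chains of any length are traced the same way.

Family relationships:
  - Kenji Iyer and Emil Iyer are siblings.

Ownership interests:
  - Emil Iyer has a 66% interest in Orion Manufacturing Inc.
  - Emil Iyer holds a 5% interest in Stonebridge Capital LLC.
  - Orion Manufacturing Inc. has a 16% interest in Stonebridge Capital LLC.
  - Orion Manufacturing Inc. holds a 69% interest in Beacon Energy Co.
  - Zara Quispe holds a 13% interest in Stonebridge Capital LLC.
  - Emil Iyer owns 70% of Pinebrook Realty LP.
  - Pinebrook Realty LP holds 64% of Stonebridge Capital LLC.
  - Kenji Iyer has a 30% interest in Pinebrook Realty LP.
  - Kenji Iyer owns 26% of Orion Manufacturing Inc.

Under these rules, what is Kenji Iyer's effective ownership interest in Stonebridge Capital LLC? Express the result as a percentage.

83.72%

By sibling attribution (R2), Kenji Iyer is treated as also owning Emil Iyer's interest in Orion Manufacturing Inc, giving 26% + 66% = 92%.
By sibling attribution (R2), Kenji Iyer is treated as also owning Emil Iyer's interest in Pinebrook Realty LP, giving 30% + 70% = 100%.
By sibling attribution (R2), Kenji Iyer is treated as owning Emil Iyer's 5% interest in Stonebridge Capital LLC.
Chain via Orion Manufacturing Inc. (R3): 92% × 16% = 14.72% of Stonebridge Capital LLC.
Chain via Pinebrook Realty LP (R3): 100% × 64% = 64% of Stonebridge Capital LLC.
Direct interest in Stonebridge Capital LLC: 5%.
Aggregating (R1): 14.72% + 64% + 5% = 83.72%.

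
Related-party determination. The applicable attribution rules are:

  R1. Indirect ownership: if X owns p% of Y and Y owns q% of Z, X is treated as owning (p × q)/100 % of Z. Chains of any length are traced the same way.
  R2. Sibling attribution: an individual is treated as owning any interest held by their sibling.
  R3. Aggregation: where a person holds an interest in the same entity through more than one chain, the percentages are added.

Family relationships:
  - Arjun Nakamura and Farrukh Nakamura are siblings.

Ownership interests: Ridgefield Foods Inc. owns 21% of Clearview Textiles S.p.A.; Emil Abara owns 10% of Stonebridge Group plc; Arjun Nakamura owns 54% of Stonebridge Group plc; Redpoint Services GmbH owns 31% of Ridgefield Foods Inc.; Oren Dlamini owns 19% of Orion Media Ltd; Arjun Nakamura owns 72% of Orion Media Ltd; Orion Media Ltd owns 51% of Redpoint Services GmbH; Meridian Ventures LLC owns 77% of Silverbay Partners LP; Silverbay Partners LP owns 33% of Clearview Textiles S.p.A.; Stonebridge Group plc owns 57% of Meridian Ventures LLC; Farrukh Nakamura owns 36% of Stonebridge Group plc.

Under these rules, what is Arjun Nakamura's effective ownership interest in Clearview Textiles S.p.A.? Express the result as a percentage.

15.425802%

By sibling attribution (R2), Arjun Nakamura is treated as also owning Farrukh Nakamura's interest in Stonebridge Group plc, giving 54% + 36% = 90%.
Chain via Stonebridge Group plc → Meridian Ventures LLC → Silverbay Partners LP (R1): 90% × 57% × 77% × 33% = 13.03533% of Clearview Textiles S.p.A.
Chain via Orion Media Ltd → Redpoint Services GmbH → Ridgefield Foods Inc. (R1): 72% × 51% × 31% × 21% = 2.390472% of Clearview Textiles S.p.A.
Aggregating (R3): 13.03533% + 2.390472% = 15.425802%.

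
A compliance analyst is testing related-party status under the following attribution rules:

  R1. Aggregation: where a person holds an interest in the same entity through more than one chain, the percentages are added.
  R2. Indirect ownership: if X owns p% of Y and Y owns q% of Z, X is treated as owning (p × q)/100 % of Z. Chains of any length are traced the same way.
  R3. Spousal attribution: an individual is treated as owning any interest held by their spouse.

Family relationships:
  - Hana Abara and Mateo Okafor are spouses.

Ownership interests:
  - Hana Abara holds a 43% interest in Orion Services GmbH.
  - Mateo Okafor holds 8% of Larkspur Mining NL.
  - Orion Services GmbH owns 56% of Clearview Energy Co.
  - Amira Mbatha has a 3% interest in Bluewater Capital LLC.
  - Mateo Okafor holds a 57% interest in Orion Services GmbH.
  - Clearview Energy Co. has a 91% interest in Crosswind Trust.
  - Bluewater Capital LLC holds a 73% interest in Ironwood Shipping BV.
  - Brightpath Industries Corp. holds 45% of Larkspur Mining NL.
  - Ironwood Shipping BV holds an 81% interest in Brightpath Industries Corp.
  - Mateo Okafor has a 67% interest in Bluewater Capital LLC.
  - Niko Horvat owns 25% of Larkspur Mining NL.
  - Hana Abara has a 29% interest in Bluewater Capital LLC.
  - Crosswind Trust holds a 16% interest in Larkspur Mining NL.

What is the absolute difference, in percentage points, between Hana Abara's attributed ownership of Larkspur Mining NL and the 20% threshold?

21.69776

By spousal attribution (R3), Hana Abara is treated as also owning Mateo Okafor's interest in Bluewater Capital LLC, giving 29% + 67% = 96%.
By spousal attribution (R3), Hana Abara is treated as also owning Mateo Okafor's interest in Orion Services GmbH, giving 43% + 57% = 100%.
By spousal attribution (R3), Hana Abara is treated as owning Mateo Okafor's 8% interest in Larkspur Mining NL.
Chain via Bluewater Capital LLC → Ironwood Shipping BV → Brightpath Industries Corp. (R2): 96% × 73% × 81% × 45% = 25.54416% of Larkspur Mining NL.
Chain via Orion Services GmbH → Clearview Energy Co. → Crosswind Trust (R2): 100% × 56% × 91% × 16% = 8.1536% of Larkspur Mining NL.
Direct interest in Larkspur Mining NL: 8%.
Aggregating (R1): 25.54416% + 8.1536% + 8% = 41.69776%.
41.69776% exceeds the 20% threshold by 21.69776 percentage points.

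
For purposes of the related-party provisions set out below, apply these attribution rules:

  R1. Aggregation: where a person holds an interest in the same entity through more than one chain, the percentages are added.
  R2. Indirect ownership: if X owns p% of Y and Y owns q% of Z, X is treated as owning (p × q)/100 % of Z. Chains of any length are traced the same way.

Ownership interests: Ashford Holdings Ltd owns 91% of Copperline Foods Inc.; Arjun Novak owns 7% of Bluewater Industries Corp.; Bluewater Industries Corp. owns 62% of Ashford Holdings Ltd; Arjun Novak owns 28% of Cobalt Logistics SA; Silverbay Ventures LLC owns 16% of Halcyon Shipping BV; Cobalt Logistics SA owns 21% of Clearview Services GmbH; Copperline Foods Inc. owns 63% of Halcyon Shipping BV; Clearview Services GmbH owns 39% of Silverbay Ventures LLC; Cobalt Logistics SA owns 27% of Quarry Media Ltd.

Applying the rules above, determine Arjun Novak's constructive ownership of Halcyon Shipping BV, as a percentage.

Chain via Cobalt Logistics SA → Clearview Services GmbH → Silverbay Ventures LLC (R2): 28% × 21% × 39% × 16% = 0.366912% of Halcyon Shipping BV.
Chain via Bluewater Industries Corp. → Ashford Holdings Ltd → Copperline Foods Inc. (R2): 7% × 62% × 91% × 63% = 2.488122% of Halcyon Shipping BV.
Aggregating (R1): 0.366912% + 2.488122% = 2.855034%.

2.855034%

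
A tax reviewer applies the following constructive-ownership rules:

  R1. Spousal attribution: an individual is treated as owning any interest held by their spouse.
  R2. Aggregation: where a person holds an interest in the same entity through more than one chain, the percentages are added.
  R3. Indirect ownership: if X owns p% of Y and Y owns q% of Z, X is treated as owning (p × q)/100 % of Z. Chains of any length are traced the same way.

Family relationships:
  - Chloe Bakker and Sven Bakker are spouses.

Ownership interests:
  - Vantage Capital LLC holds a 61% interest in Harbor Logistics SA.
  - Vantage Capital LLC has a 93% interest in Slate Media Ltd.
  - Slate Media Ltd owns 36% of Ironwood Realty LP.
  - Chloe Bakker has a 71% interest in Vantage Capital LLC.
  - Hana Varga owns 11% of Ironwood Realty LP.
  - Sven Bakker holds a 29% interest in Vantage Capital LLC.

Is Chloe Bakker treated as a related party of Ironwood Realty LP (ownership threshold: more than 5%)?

Yes

By spousal attribution (R1), Chloe Bakker is treated as also owning Sven Bakker's interest in Vantage Capital LLC, giving 71% + 29% = 100%.
Chain via Vantage Capital LLC → Slate Media Ltd (R3): 100% × 93% × 36% = 33.48% of Ironwood Realty LP.
33.48% exceeds the 5% threshold, so Chloe is a related party to Ironwood Realty LP.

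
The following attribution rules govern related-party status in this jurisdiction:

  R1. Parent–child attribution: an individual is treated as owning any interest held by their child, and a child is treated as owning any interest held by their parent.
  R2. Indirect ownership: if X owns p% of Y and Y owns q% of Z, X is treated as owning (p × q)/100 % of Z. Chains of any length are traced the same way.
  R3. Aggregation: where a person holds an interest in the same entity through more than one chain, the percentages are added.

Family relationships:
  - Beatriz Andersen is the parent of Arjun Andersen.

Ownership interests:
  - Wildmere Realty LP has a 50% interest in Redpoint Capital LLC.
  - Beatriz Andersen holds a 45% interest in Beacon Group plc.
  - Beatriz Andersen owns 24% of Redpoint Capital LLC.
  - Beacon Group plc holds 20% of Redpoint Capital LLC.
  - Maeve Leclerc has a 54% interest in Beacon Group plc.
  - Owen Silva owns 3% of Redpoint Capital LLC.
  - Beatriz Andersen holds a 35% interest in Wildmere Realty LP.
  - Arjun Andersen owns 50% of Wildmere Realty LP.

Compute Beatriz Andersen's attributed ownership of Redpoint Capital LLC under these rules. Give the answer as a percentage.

By parent–child attribution (R1), Beatriz Andersen is treated as also owning Arjun Andersen's interest in Wildmere Realty LP, giving 35% + 50% = 85%.
Chain via Beacon Group plc (R2): 45% × 20% = 9% of Redpoint Capital LLC.
Chain via Wildmere Realty LP (R2): 85% × 50% = 42.5% of Redpoint Capital LLC.
Direct interest in Redpoint Capital LLC: 24%.
Aggregating (R3): 9% + 42.5% + 24% = 75.5%.

75.5%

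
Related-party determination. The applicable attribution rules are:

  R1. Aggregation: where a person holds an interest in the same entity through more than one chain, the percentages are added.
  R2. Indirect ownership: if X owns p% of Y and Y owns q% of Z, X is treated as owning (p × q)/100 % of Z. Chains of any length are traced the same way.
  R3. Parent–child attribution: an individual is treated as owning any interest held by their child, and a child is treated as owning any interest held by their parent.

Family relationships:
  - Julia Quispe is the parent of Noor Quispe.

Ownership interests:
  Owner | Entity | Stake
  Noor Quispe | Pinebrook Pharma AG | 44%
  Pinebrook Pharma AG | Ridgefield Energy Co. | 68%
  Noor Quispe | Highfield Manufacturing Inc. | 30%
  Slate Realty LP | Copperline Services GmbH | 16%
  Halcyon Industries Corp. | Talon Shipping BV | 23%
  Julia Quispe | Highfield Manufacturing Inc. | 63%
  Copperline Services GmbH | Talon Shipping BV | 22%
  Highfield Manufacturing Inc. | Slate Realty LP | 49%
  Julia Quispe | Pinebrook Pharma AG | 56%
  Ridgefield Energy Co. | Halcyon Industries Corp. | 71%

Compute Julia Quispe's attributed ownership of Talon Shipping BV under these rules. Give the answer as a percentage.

12.708464%

By parent–child attribution (R3), Julia Quispe is treated as also owning Noor Quispe's interest in Highfield Manufacturing Inc, giving 63% + 30% = 93%.
By parent–child attribution (R3), Julia Quispe is treated as also owning Noor Quispe's interest in Pinebrook Pharma AG, giving 56% + 44% = 100%.
Chain via Highfield Manufacturing Inc. → Slate Realty LP → Copperline Services GmbH (R2): 93% × 49% × 16% × 22% = 1.604064% of Talon Shipping BV.
Chain via Pinebrook Pharma AG → Ridgefield Energy Co. → Halcyon Industries Corp. (R2): 100% × 68% × 71% × 23% = 11.1044% of Talon Shipping BV.
Aggregating (R1): 1.604064% + 11.1044% = 12.708464%.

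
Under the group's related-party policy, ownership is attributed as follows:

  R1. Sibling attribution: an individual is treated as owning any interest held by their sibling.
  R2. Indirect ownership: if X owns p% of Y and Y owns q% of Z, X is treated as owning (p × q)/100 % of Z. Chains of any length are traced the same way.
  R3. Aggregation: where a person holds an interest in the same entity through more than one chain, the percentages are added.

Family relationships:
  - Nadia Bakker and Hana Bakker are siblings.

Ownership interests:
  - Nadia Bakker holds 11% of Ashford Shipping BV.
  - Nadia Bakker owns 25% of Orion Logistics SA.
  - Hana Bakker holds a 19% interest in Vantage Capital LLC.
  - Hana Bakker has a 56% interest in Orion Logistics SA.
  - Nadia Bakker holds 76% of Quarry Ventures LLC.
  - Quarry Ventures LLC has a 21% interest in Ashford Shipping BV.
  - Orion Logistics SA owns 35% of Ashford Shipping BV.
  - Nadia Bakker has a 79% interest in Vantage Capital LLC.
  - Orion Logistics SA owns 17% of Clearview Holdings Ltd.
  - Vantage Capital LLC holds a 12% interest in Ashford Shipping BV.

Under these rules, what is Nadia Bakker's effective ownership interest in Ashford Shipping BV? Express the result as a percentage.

By sibling attribution (R1), Nadia Bakker is treated as also owning Hana Bakker's interest in Orion Logistics SA, giving 25% + 56% = 81%.
By sibling attribution (R1), Nadia Bakker is treated as also owning Hana Bakker's interest in Vantage Capital LLC, giving 79% + 19% = 98%.
Chain via Quarry Ventures LLC (R2): 76% × 21% = 15.96% of Ashford Shipping BV.
Chain via Orion Logistics SA (R2): 81% × 35% = 28.35% of Ashford Shipping BV.
Chain via Vantage Capital LLC (R2): 98% × 12% = 11.76% of Ashford Shipping BV.
Direct interest in Ashford Shipping BV: 11%.
Aggregating (R3): 15.96% + 28.35% + 11.76% + 11% = 67.07%.

67.07%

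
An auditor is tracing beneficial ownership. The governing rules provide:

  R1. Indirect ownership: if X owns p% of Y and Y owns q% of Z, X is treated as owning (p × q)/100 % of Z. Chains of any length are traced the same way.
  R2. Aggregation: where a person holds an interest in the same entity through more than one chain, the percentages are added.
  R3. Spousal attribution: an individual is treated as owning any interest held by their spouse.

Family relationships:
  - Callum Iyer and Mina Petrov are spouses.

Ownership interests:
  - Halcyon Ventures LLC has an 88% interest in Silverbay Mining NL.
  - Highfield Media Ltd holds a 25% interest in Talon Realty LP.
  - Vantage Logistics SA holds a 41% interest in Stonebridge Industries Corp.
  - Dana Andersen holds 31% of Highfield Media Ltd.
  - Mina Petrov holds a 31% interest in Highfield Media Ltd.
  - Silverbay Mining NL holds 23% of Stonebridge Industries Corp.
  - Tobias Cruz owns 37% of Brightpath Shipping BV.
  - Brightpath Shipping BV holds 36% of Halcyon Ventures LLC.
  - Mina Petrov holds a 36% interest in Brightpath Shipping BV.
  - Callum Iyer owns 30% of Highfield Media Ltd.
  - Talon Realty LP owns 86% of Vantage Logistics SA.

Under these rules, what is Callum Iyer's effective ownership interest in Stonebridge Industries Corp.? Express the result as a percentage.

8.000254%

By spousal attribution (R3), Callum Iyer is treated as also owning Mina Petrov's interest in Highfield Media Ltd, giving 30% + 31% = 61%.
By spousal attribution (R3), Callum Iyer is treated as owning Mina Petrov's 36% interest in Brightpath Shipping BV.
Chain via Highfield Media Ltd → Talon Realty LP → Vantage Logistics SA (R1): 61% × 25% × 86% × 41% = 5.37715% of Stonebridge Industries Corp.
Chain via Brightpath Shipping BV → Halcyon Ventures LLC → Silverbay Mining NL (R1): 36% × 36% × 88% × 23% = 2.623104% of Stonebridge Industries Corp.
Aggregating (R2): 5.37715% + 2.623104% = 8.000254%.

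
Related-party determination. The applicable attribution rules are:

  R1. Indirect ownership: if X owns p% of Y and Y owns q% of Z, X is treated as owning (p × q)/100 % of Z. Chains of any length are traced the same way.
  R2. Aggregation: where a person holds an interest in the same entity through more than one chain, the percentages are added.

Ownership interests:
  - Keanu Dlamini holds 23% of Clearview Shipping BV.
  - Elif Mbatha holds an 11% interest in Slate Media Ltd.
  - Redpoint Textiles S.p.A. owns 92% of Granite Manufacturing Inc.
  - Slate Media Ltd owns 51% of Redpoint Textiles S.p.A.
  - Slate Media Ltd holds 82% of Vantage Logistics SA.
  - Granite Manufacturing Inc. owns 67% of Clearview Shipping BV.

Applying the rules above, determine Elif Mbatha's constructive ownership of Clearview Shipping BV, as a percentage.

3.458004%

Chain via Slate Media Ltd → Redpoint Textiles S.p.A. → Granite Manufacturing Inc. (R1): 11% × 51% × 92% × 67% = 3.458004% of Clearview Shipping BV.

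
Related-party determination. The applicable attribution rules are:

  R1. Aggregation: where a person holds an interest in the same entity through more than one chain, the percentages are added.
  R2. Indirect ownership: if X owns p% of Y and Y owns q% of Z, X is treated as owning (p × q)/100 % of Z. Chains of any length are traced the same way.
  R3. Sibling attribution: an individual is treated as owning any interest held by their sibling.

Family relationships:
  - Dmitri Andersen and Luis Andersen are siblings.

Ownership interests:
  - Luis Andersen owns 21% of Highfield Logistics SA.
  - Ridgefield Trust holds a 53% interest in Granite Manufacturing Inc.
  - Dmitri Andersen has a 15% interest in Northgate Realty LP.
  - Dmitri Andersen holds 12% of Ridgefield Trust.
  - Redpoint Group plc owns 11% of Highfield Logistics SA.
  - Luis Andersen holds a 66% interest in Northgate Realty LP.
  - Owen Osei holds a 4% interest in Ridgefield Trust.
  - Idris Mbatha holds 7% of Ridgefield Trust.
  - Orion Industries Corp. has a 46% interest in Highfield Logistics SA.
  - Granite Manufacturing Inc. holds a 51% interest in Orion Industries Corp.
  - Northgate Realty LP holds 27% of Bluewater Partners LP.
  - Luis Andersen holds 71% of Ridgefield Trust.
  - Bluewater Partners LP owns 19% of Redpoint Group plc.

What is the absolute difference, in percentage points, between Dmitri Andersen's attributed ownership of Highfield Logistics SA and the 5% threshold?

By sibling attribution (R3), Dmitri Andersen is treated as also owning Luis Andersen's interest in Ridgefield Trust, giving 12% + 71% = 83%.
By sibling attribution (R3), Dmitri Andersen is treated as also owning Luis Andersen's interest in Northgate Realty LP, giving 15% + 66% = 81%.
By sibling attribution (R3), Dmitri Andersen is treated as owning Luis Andersen's 21% interest in Highfield Logistics SA.
Chain via Ridgefield Trust → Granite Manufacturing Inc. → Orion Industries Corp. (R2): 83% × 53% × 51% × 46% = 10.320054% of Highfield Logistics SA.
Chain via Northgate Realty LP → Bluewater Partners LP → Redpoint Group plc (R2): 81% × 27% × 19% × 11% = 0.457083% of Highfield Logistics SA.
Direct interest in Highfield Logistics SA: 21%.
Aggregating (R1): 10.320054% + 0.457083% + 21% = 31.777137%.
31.777137% exceeds the 5% threshold by 26.777137 percentage points.

26.777137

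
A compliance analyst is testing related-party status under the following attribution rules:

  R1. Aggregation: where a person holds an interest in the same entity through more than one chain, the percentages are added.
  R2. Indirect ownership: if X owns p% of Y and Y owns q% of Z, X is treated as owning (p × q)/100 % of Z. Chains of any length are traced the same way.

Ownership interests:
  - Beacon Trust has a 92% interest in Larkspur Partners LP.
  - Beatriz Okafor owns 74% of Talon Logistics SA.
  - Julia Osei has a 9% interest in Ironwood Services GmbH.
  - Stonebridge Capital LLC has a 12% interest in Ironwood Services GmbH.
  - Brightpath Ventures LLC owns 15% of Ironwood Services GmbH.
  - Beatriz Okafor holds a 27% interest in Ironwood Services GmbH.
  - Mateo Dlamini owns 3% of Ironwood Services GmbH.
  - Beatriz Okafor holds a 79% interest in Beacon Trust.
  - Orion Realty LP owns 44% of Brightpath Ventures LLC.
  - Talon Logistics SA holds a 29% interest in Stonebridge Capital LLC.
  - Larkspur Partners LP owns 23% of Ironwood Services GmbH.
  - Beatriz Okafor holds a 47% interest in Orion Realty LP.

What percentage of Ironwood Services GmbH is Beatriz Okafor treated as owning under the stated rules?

49.3936%

Chain via Talon Logistics SA → Stonebridge Capital LLC (R2): 74% × 29% × 12% = 2.5752% of Ironwood Services GmbH.
Chain via Orion Realty LP → Brightpath Ventures LLC (R2): 47% × 44% × 15% = 3.102% of Ironwood Services GmbH.
Chain via Beacon Trust → Larkspur Partners LP (R2): 79% × 92% × 23% = 16.7164% of Ironwood Services GmbH.
Direct interest in Ironwood Services GmbH: 27%.
Aggregating (R1): 2.5752% + 3.102% + 16.7164% + 27% = 49.3936%.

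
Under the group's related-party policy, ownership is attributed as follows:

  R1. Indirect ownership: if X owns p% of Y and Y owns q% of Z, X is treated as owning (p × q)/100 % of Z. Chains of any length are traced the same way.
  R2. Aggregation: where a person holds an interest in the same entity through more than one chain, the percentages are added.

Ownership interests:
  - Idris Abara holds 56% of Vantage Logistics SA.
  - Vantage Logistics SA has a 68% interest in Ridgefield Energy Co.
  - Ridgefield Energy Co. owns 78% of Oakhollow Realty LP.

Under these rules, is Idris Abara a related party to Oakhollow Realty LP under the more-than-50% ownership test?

No

Chain via Vantage Logistics SA → Ridgefield Energy Co. (R1): 56% × 68% × 78% = 29.7024% of Oakhollow Realty LP.
29.7024% does not exceed the 50% threshold, so Idris is not a related party to Oakhollow Realty LP.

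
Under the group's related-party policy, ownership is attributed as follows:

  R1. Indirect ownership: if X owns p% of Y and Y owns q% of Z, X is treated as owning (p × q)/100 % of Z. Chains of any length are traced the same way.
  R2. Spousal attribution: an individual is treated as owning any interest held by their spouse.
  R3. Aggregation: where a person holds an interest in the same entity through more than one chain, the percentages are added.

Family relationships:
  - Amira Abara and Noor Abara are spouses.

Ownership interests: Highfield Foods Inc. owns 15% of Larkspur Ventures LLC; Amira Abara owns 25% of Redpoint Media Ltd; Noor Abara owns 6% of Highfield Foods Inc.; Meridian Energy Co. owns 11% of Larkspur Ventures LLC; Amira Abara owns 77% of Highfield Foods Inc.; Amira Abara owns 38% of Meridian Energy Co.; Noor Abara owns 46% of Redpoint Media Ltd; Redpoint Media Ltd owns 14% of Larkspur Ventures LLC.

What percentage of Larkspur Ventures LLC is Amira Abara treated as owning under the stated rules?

By spousal attribution (R2), Amira Abara is treated as also owning Noor Abara's interest in Highfield Foods Inc, giving 77% + 6% = 83%.
By spousal attribution (R2), Amira Abara is treated as also owning Noor Abara's interest in Redpoint Media Ltd, giving 25% + 46% = 71%.
Chain via Highfield Foods Inc. (R1): 83% × 15% = 12.45% of Larkspur Ventures LLC.
Chain via Redpoint Media Ltd (R1): 71% × 14% = 9.94% of Larkspur Ventures LLC.
Chain via Meridian Energy Co. (R1): 38% × 11% = 4.18% of Larkspur Ventures LLC.
Aggregating (R3): 12.45% + 9.94% + 4.18% = 26.57%.

26.57%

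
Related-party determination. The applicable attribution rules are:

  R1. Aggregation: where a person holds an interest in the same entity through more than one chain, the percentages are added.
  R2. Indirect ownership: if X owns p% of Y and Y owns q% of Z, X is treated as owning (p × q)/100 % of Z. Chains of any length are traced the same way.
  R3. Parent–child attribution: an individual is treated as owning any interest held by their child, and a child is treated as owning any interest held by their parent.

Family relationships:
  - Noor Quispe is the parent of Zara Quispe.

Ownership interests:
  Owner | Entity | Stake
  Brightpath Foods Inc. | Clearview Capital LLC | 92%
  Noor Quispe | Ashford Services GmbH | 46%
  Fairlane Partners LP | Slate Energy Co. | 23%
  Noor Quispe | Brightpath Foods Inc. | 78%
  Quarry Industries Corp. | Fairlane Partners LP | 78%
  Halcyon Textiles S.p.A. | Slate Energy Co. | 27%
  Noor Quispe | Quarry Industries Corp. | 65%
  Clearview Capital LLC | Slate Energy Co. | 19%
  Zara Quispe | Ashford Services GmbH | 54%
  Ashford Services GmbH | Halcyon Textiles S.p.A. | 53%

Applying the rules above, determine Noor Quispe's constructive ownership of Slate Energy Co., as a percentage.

39.6054%

By parent–child attribution (R3), Noor Quispe is treated as also owning Zara Quispe's interest in Ashford Services GmbH, giving 46% + 54% = 100%.
Chain via Ashford Services GmbH → Halcyon Textiles S.p.A. (R2): 100% × 53% × 27% = 14.31% of Slate Energy Co.
Chain via Brightpath Foods Inc. → Clearview Capital LLC (R2): 78% × 92% × 19% = 13.6344% of Slate Energy Co.
Chain via Quarry Industries Corp. → Fairlane Partners LP (R2): 65% × 78% × 23% = 11.661% of Slate Energy Co.
Aggregating (R1): 14.31% + 13.6344% + 11.661% = 39.6054%.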